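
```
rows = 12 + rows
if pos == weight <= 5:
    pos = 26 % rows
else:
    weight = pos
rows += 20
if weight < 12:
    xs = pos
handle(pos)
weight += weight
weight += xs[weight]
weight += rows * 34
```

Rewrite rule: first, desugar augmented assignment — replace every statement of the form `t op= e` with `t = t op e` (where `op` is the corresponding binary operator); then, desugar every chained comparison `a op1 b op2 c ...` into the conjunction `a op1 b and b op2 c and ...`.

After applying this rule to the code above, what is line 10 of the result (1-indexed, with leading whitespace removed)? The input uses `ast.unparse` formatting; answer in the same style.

weight = weight + weight

Transformed code:
rows = 12 + rows
if pos == weight and weight <= 5:
    pos = 26 % rows
else:
    weight = pos
rows = rows + 20
if weight < 12:
    xs = pos
handle(pos)
weight = weight + weight
weight = weight + xs[weight]
weight = weight + rows * 34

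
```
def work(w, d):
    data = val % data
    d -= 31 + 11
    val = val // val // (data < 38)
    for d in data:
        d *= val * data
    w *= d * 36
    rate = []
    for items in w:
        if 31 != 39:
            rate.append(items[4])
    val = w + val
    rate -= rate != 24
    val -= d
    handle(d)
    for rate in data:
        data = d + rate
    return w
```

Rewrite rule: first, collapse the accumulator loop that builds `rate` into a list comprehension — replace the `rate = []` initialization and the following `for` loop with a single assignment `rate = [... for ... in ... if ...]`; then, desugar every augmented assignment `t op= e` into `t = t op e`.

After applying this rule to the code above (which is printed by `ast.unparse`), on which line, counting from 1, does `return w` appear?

15

Transformed code:
def work(w, d):
    data = val % data
    d = d - (31 + 11)
    val = val // val // (data < 38)
    for d in data:
        d = d * (val * data)
    w = w * (d * 36)
    rate = [items[4] for items in w if 31 != 39]
    val = w + val
    rate = rate - (rate != 24)
    val = val - d
    handle(d)
    for rate in data:
        data = d + rate
    return w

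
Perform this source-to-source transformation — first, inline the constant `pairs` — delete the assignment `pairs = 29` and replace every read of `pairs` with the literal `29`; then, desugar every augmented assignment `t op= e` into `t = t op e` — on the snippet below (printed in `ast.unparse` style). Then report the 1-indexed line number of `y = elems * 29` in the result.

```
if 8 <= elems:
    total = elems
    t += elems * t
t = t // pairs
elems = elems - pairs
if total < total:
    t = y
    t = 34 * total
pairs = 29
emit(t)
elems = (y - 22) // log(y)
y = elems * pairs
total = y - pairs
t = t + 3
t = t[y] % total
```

11

Transformed code:
if 8 <= elems:
    total = elems
    t = t + elems * t
t = t // 29
elems = elems - 29
if total < total:
    t = y
    t = 34 * total
emit(t)
elems = (y - 22) // log(y)
y = elems * 29
total = y - 29
t = t + 3
t = t[y] % total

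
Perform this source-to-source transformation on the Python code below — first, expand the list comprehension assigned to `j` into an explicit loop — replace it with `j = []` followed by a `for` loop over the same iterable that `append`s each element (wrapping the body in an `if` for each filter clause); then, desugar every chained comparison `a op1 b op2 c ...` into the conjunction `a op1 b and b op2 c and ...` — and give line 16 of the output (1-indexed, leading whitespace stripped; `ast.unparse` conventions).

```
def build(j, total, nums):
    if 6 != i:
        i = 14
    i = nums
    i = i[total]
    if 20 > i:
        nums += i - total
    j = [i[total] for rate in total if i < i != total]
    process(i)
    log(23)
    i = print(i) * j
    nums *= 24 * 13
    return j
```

Transformed code:
def build(j, total, nums):
    if 6 != i:
        i = 14
    i = nums
    i = i[total]
    if 20 > i:
        nums += i - total
    j = []
    for rate in total:
        if i < i and i != total:
            j.append(i[total])
    process(i)
    log(23)
    i = print(i) * j
    nums *= 24 * 13
    return j

return j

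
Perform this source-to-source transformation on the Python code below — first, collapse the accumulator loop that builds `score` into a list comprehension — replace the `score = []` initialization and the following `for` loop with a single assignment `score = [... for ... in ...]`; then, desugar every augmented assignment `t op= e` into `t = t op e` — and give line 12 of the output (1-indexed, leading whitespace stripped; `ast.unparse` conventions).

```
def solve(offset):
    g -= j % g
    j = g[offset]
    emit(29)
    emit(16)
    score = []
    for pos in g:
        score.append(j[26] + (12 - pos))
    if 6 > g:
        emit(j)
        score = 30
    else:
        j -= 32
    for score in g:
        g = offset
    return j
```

Transformed code:
def solve(offset):
    g = g - j % g
    j = g[offset]
    emit(29)
    emit(16)
    score = [j[26] + (12 - pos) for pos in g]
    if 6 > g:
        emit(j)
        score = 30
    else:
        j = j - 32
    for score in g:
        g = offset
    return j

for score in g:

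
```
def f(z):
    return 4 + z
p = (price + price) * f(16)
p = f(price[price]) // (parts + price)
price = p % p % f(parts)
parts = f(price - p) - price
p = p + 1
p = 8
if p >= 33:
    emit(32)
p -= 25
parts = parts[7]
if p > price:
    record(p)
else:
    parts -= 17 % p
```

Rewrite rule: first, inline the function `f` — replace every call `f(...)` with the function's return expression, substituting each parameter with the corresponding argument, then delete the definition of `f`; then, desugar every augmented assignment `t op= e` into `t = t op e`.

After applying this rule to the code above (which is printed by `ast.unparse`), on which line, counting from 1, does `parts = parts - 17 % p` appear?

14

Transformed code:
p = (price + price) * (4 + 16)
p = (4 + price[price]) // (parts + price)
price = p % p % (4 + parts)
parts = 4 + (price - p) - price
p = p + 1
p = 8
if p >= 33:
    emit(32)
p = p - 25
parts = parts[7]
if p > price:
    record(p)
else:
    parts = parts - 17 % p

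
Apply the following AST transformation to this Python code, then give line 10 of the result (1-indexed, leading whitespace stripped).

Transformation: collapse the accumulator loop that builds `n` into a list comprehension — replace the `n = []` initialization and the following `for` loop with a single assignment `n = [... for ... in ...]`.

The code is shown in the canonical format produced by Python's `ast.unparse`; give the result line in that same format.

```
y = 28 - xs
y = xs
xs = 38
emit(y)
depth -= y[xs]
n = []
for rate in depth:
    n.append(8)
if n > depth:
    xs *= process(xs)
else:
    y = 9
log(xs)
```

y = 9

Transformed code:
y = 28 - xs
y = xs
xs = 38
emit(y)
depth -= y[xs]
n = [8 for rate in depth]
if n > depth:
    xs *= process(xs)
else:
    y = 9
log(xs)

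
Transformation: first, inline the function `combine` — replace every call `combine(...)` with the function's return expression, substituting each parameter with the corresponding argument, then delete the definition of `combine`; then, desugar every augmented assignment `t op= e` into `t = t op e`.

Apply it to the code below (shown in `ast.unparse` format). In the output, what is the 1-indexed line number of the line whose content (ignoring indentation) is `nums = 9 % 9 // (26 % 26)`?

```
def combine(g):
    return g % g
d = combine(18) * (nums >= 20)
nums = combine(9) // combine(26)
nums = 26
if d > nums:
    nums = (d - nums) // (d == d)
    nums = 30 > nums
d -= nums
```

Transformed code:
d = 18 % 18 * (nums >= 20)
nums = 9 % 9 // (26 % 26)
nums = 26
if d > nums:
    nums = (d - nums) // (d == d)
    nums = 30 > nums
d = d - nums

2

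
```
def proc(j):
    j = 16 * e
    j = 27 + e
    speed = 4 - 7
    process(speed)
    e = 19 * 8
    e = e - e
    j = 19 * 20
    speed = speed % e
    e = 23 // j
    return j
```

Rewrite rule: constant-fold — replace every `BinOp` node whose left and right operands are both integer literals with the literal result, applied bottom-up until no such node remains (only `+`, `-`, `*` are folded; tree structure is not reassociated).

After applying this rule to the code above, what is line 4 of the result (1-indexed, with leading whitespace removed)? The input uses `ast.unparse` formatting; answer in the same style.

Transformed code:
def proc(j):
    j = 16 * e
    j = 27 + e
    speed = -3
    process(speed)
    e = 152
    e = e - e
    j = 380
    speed = speed % e
    e = 23 // j
    return j

speed = -3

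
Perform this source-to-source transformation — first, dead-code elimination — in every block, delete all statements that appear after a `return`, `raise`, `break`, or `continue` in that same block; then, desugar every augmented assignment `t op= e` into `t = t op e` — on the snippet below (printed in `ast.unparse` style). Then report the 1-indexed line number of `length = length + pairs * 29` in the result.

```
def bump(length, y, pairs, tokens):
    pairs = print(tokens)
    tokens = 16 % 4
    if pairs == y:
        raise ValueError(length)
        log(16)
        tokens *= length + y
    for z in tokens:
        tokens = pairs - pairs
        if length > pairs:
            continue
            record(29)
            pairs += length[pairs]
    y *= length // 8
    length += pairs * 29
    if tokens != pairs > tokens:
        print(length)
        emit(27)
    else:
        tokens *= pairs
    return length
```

Transformed code:
def bump(length, y, pairs, tokens):
    pairs = print(tokens)
    tokens = 16 % 4
    if pairs == y:
        raise ValueError(length)
    for z in tokens:
        tokens = pairs - pairs
        if length > pairs:
            continue
    y = y * (length // 8)
    length = length + pairs * 29
    if tokens != pairs > tokens:
        print(length)
        emit(27)
    else:
        tokens = tokens * pairs
    return length

11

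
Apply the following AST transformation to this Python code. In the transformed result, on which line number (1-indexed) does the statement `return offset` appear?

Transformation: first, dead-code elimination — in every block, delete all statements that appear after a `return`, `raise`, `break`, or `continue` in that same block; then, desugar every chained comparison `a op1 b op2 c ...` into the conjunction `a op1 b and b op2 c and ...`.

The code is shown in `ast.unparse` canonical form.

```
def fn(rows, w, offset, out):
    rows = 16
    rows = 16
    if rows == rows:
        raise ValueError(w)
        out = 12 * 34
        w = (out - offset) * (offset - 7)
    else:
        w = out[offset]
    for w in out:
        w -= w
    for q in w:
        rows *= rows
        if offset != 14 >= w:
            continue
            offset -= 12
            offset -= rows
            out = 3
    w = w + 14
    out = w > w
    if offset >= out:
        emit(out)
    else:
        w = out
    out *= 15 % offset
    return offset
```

Transformed code:
def fn(rows, w, offset, out):
    rows = 16
    rows = 16
    if rows == rows:
        raise ValueError(w)
    else:
        w = out[offset]
    for w in out:
        w -= w
    for q in w:
        rows *= rows
        if offset != 14 and 14 >= w:
            continue
    w = w + 14
    out = w > w
    if offset >= out:
        emit(out)
    else:
        w = out
    out *= 15 % offset
    return offset

21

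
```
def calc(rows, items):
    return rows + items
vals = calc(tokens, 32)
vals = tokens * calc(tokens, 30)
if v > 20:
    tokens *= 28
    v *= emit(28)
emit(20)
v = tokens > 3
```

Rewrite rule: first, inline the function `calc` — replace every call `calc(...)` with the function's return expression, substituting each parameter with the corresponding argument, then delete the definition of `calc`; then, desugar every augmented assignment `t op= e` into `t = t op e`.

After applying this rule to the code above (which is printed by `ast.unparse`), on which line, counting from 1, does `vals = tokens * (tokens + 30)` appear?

Transformed code:
vals = tokens + 32
vals = tokens * (tokens + 30)
if v > 20:
    tokens = tokens * 28
    v = v * emit(28)
emit(20)
v = tokens > 3

2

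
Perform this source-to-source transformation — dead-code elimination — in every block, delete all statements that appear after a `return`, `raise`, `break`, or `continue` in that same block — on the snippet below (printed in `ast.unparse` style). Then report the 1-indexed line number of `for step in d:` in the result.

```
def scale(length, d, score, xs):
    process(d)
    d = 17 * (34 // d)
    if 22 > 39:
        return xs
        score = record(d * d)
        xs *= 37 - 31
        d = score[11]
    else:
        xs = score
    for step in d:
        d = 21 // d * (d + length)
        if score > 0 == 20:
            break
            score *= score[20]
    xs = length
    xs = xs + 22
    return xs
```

Transformed code:
def scale(length, d, score, xs):
    process(d)
    d = 17 * (34 // d)
    if 22 > 39:
        return xs
    else:
        xs = score
    for step in d:
        d = 21 // d * (d + length)
        if score > 0 == 20:
            break
    xs = length
    xs = xs + 22
    return xs

8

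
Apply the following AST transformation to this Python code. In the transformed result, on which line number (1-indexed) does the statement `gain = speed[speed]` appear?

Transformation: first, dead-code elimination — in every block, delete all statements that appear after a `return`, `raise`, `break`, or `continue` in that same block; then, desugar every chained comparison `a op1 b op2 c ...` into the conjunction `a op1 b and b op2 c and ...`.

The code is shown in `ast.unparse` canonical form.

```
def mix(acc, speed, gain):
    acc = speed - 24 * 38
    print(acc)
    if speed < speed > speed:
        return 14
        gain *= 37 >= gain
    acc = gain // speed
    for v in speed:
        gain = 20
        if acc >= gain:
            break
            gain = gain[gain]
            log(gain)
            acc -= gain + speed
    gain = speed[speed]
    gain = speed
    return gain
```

Transformed code:
def mix(acc, speed, gain):
    acc = speed - 24 * 38
    print(acc)
    if speed < speed and speed > speed:
        return 14
    acc = gain // speed
    for v in speed:
        gain = 20
        if acc >= gain:
            break
    gain = speed[speed]
    gain = speed
    return gain

11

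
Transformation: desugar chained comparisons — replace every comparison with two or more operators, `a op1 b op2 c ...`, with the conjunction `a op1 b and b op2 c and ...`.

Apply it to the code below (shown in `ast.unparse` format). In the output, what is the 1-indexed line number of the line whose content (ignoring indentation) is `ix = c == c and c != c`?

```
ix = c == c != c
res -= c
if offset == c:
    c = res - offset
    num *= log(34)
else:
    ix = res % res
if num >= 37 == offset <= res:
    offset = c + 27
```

Transformed code:
ix = c == c and c != c
res -= c
if offset == c:
    c = res - offset
    num *= log(34)
else:
    ix = res % res
if num >= 37 and 37 == offset and (offset <= res):
    offset = c + 27

1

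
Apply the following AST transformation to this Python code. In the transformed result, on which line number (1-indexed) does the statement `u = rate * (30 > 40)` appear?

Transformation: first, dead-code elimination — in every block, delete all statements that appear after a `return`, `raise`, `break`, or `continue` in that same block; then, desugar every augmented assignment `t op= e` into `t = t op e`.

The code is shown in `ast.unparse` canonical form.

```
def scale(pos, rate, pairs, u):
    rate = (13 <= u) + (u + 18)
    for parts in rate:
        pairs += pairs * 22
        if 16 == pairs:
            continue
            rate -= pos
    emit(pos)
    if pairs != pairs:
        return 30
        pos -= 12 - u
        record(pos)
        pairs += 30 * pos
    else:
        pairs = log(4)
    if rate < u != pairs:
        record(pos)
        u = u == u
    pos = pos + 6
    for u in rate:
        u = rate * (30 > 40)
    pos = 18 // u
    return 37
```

Transformed code:
def scale(pos, rate, pairs, u):
    rate = (13 <= u) + (u + 18)
    for parts in rate:
        pairs = pairs + pairs * 22
        if 16 == pairs:
            continue
    emit(pos)
    if pairs != pairs:
        return 30
    else:
        pairs = log(4)
    if rate < u != pairs:
        record(pos)
        u = u == u
    pos = pos + 6
    for u in rate:
        u = rate * (30 > 40)
    pos = 18 // u
    return 37

17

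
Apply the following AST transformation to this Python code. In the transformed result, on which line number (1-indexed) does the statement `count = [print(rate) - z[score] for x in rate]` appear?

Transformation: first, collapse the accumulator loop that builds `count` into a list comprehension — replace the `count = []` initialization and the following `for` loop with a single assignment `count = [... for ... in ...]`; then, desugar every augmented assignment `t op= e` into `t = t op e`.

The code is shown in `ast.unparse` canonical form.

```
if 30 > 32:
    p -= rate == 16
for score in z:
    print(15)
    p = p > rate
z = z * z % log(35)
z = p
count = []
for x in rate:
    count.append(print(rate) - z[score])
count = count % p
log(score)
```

Transformed code:
if 30 > 32:
    p = p - (rate == 16)
for score in z:
    print(15)
    p = p > rate
z = z * z % log(35)
z = p
count = [print(rate) - z[score] for x in rate]
count = count % p
log(score)

8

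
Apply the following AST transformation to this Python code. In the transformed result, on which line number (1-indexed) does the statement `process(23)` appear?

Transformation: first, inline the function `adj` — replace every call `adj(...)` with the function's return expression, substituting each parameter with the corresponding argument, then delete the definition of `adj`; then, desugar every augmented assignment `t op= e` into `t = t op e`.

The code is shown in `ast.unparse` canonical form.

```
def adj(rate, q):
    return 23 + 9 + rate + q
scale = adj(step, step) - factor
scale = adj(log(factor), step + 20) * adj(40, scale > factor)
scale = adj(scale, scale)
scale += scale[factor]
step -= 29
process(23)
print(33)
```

Transformed code:
scale = 23 + 9 + step + step - factor
scale = (23 + 9 + log(factor) + (step + 20)) * (23 + 9 + 40 + (scale > factor))
scale = 23 + 9 + scale + scale
scale = scale + scale[factor]
step = step - 29
process(23)
print(33)

6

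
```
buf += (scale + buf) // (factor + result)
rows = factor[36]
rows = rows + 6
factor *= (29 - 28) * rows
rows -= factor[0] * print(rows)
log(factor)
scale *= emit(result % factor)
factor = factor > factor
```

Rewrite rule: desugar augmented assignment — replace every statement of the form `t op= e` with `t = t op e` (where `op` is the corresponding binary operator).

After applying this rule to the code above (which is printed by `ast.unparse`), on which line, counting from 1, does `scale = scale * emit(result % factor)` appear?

Transformed code:
buf = buf + (scale + buf) // (factor + result)
rows = factor[36]
rows = rows + 6
factor = factor * ((29 - 28) * rows)
rows = rows - factor[0] * print(rows)
log(factor)
scale = scale * emit(result % factor)
factor = factor > factor

7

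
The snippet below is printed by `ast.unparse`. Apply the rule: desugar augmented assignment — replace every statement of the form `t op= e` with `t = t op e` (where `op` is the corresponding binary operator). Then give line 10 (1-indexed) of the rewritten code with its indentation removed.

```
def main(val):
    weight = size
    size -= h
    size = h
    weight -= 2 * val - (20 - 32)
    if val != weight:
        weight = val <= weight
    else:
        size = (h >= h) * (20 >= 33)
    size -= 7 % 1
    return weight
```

size = size - 7 % 1

Transformed code:
def main(val):
    weight = size
    size = size - h
    size = h
    weight = weight - (2 * val - (20 - 32))
    if val != weight:
        weight = val <= weight
    else:
        size = (h >= h) * (20 >= 33)
    size = size - 7 % 1
    return weight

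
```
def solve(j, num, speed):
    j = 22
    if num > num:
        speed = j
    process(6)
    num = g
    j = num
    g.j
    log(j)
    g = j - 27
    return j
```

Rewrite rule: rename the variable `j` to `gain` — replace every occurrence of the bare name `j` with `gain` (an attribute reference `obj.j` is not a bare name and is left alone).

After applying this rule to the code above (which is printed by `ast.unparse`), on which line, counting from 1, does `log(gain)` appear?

9

Transformed code:
def solve(gain, num, speed):
    gain = 22
    if num > num:
        speed = gain
    process(6)
    num = g
    gain = num
    g.j
    log(gain)
    g = gain - 27
    return gain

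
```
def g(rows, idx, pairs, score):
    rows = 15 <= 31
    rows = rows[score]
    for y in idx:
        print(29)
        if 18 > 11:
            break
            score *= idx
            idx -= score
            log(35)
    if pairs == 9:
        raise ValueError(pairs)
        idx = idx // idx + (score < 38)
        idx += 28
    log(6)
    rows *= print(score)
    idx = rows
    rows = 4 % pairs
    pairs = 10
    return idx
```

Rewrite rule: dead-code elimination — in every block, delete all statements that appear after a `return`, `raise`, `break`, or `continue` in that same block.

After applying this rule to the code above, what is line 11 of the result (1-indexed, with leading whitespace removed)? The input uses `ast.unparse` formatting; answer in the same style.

Transformed code:
def g(rows, idx, pairs, score):
    rows = 15 <= 31
    rows = rows[score]
    for y in idx:
        print(29)
        if 18 > 11:
            break
    if pairs == 9:
        raise ValueError(pairs)
    log(6)
    rows *= print(score)
    idx = rows
    rows = 4 % pairs
    pairs = 10
    return idx

rows *= print(score)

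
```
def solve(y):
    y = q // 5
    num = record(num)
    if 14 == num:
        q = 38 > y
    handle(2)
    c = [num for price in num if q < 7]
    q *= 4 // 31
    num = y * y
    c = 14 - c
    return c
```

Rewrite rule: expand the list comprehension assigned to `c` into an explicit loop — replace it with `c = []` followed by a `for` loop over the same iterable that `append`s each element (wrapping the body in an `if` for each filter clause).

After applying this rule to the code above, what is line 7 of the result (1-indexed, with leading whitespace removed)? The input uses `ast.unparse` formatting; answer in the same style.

Transformed code:
def solve(y):
    y = q // 5
    num = record(num)
    if 14 == num:
        q = 38 > y
    handle(2)
    c = []
    for price in num:
        if q < 7:
            c.append(num)
    q *= 4 // 31
    num = y * y
    c = 14 - c
    return c

c = []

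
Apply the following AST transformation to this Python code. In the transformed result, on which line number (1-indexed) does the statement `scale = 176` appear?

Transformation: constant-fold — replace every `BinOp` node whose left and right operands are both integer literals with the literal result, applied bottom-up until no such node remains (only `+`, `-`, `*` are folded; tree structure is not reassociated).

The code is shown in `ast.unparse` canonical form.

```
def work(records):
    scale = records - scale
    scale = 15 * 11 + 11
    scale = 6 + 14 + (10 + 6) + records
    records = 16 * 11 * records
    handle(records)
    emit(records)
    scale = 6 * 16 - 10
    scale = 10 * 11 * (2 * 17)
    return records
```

3

Transformed code:
def work(records):
    scale = records - scale
    scale = 176
    scale = 36 + records
    records = 176 * records
    handle(records)
    emit(records)
    scale = 86
    scale = 3740
    return records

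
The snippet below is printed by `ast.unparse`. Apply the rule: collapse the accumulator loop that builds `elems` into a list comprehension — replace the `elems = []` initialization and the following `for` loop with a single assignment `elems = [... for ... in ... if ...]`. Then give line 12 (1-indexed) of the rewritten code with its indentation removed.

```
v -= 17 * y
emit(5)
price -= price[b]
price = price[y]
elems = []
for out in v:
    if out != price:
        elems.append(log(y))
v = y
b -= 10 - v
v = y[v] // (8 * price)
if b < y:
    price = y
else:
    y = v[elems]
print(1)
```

Transformed code:
v -= 17 * y
emit(5)
price -= price[b]
price = price[y]
elems = [log(y) for out in v if out != price]
v = y
b -= 10 - v
v = y[v] // (8 * price)
if b < y:
    price = y
else:
    y = v[elems]
print(1)

y = v[elems]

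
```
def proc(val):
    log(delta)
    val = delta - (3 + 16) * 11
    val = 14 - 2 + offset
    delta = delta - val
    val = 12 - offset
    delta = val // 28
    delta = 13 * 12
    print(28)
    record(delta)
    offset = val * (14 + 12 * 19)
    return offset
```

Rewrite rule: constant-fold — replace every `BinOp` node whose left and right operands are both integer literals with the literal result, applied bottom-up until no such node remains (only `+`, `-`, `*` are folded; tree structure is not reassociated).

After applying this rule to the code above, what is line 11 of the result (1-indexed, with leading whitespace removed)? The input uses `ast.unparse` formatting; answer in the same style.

offset = val * 242

Transformed code:
def proc(val):
    log(delta)
    val = delta - 209
    val = 12 + offset
    delta = delta - val
    val = 12 - offset
    delta = val // 28
    delta = 156
    print(28)
    record(delta)
    offset = val * 242
    return offset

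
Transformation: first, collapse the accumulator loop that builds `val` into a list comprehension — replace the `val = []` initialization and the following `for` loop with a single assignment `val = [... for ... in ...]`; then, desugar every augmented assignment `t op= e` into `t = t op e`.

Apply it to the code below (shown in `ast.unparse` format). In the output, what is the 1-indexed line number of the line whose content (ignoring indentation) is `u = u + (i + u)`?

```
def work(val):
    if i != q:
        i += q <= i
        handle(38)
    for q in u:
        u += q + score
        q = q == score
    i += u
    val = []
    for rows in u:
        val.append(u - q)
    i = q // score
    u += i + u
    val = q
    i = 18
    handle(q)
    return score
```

Transformed code:
def work(val):
    if i != q:
        i = i + (q <= i)
        handle(38)
    for q in u:
        u = u + (q + score)
        q = q == score
    i = i + u
    val = [u - q for rows in u]
    i = q // score
    u = u + (i + u)
    val = q
    i = 18
    handle(q)
    return score

11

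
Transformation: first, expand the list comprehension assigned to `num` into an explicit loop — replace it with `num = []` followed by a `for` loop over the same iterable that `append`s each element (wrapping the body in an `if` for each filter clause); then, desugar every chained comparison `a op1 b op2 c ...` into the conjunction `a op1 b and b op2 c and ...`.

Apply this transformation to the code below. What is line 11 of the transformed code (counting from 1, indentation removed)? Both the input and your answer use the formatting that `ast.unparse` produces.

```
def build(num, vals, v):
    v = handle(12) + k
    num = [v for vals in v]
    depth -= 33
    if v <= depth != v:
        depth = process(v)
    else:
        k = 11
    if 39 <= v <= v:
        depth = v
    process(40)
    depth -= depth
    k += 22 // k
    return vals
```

if 39 <= v and v <= v:

Transformed code:
def build(num, vals, v):
    v = handle(12) + k
    num = []
    for vals in v:
        num.append(v)
    depth -= 33
    if v <= depth and depth != v:
        depth = process(v)
    else:
        k = 11
    if 39 <= v and v <= v:
        depth = v
    process(40)
    depth -= depth
    k += 22 // k
    return vals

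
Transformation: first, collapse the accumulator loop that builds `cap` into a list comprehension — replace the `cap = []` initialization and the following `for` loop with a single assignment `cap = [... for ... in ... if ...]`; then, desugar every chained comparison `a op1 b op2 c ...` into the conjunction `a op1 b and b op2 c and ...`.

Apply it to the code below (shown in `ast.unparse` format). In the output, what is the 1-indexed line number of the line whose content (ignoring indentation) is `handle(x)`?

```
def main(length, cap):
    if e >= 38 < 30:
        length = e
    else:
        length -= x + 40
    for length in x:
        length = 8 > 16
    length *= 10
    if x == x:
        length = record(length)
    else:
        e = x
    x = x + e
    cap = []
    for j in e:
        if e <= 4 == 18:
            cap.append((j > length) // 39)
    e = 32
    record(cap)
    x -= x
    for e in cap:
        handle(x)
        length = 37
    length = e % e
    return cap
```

Transformed code:
def main(length, cap):
    if e >= 38 and 38 < 30:
        length = e
    else:
        length -= x + 40
    for length in x:
        length = 8 > 16
    length *= 10
    if x == x:
        length = record(length)
    else:
        e = x
    x = x + e
    cap = [(j > length) // 39 for j in e if e <= 4 and 4 == 18]
    e = 32
    record(cap)
    x -= x
    for e in cap:
        handle(x)
        length = 37
    length = e % e
    return cap

19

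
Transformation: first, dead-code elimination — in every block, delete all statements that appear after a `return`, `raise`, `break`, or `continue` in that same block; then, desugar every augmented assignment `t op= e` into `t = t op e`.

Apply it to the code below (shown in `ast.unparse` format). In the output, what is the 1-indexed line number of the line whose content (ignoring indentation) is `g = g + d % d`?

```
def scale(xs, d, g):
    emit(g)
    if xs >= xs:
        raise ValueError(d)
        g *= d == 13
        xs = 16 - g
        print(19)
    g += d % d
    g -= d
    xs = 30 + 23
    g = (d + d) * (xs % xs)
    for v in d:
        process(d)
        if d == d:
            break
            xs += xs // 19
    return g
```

5

Transformed code:
def scale(xs, d, g):
    emit(g)
    if xs >= xs:
        raise ValueError(d)
    g = g + d % d
    g = g - d
    xs = 30 + 23
    g = (d + d) * (xs % xs)
    for v in d:
        process(d)
        if d == d:
            break
    return g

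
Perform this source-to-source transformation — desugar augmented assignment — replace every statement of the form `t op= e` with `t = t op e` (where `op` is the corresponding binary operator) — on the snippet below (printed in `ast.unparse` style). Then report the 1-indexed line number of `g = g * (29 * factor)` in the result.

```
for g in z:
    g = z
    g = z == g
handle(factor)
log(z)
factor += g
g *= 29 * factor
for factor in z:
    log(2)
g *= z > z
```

Transformed code:
for g in z:
    g = z
    g = z == g
handle(factor)
log(z)
factor = factor + g
g = g * (29 * factor)
for factor in z:
    log(2)
g = g * (z > z)

7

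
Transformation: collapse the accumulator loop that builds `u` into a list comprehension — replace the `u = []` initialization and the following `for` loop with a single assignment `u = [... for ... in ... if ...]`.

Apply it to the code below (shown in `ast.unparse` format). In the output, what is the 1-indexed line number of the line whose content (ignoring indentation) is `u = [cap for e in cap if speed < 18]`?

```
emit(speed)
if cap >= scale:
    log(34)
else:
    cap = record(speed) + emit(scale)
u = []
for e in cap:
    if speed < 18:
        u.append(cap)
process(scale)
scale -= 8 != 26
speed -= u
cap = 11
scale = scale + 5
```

Transformed code:
emit(speed)
if cap >= scale:
    log(34)
else:
    cap = record(speed) + emit(scale)
u = [cap for e in cap if speed < 18]
process(scale)
scale -= 8 != 26
speed -= u
cap = 11
scale = scale + 5

6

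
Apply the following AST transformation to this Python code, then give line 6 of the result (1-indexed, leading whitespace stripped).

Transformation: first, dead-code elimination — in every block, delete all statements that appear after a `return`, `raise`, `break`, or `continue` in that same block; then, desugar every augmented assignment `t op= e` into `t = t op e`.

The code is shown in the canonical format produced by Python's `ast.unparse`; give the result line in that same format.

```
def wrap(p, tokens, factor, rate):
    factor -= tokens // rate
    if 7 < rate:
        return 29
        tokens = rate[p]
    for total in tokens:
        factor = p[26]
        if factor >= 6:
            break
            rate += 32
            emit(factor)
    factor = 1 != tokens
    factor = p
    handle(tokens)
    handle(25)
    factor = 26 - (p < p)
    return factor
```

factor = p[26]

Transformed code:
def wrap(p, tokens, factor, rate):
    factor = factor - tokens // rate
    if 7 < rate:
        return 29
    for total in tokens:
        factor = p[26]
        if factor >= 6:
            break
    factor = 1 != tokens
    factor = p
    handle(tokens)
    handle(25)
    factor = 26 - (p < p)
    return factor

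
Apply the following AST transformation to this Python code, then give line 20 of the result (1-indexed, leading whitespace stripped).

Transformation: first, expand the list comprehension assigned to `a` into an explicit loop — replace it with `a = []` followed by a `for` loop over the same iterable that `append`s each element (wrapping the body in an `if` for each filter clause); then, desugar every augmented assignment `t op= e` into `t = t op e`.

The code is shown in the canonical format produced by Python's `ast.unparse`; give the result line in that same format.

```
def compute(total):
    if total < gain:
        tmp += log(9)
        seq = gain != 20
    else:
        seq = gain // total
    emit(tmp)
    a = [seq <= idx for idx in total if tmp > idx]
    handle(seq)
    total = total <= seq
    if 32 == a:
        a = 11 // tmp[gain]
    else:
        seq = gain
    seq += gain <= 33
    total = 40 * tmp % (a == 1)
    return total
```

Transformed code:
def compute(total):
    if total < gain:
        tmp = tmp + log(9)
        seq = gain != 20
    else:
        seq = gain // total
    emit(tmp)
    a = []
    for idx in total:
        if tmp > idx:
            a.append(seq <= idx)
    handle(seq)
    total = total <= seq
    if 32 == a:
        a = 11 // tmp[gain]
    else:
        seq = gain
    seq = seq + (gain <= 33)
    total = 40 * tmp % (a == 1)
    return total

return total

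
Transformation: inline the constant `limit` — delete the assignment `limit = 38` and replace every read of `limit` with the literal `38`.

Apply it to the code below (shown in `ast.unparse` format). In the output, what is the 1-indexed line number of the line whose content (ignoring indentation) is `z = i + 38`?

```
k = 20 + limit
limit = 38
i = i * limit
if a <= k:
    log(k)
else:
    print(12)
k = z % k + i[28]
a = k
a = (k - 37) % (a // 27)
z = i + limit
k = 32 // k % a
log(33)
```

10

Transformed code:
k = 20 + 38
i = i * 38
if a <= k:
    log(k)
else:
    print(12)
k = z % k + i[28]
a = k
a = (k - 37) % (a // 27)
z = i + 38
k = 32 // k % a
log(33)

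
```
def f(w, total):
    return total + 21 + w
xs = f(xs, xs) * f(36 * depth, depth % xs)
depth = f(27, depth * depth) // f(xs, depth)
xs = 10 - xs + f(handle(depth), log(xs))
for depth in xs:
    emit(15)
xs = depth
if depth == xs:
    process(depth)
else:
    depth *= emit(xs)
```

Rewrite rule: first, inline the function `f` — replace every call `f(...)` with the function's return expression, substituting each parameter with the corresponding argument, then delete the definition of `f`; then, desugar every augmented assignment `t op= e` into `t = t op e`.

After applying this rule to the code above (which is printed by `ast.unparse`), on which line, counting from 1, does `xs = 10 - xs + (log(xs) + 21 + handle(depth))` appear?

3

Transformed code:
xs = (xs + 21 + xs) * (depth % xs + 21 + 36 * depth)
depth = (depth * depth + 21 + 27) // (depth + 21 + xs)
xs = 10 - xs + (log(xs) + 21 + handle(depth))
for depth in xs:
    emit(15)
xs = depth
if depth == xs:
    process(depth)
else:
    depth = depth * emit(xs)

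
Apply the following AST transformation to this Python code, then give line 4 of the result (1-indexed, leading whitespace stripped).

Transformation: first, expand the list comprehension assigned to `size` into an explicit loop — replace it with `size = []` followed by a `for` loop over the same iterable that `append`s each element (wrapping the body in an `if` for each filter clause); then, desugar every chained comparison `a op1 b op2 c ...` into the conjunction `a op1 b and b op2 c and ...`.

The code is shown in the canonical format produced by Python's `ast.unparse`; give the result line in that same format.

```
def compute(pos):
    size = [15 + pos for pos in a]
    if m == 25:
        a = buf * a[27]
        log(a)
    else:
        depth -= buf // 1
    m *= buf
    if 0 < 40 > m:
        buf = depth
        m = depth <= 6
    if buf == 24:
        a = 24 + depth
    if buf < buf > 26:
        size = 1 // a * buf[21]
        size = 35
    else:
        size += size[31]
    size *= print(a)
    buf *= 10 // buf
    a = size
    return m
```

size.append(15 + pos)

Transformed code:
def compute(pos):
    size = []
    for pos in a:
        size.append(15 + pos)
    if m == 25:
        a = buf * a[27]
        log(a)
    else:
        depth -= buf // 1
    m *= buf
    if 0 < 40 and 40 > m:
        buf = depth
        m = depth <= 6
    if buf == 24:
        a = 24 + depth
    if buf < buf and buf > 26:
        size = 1 // a * buf[21]
        size = 35
    else:
        size += size[31]
    size *= print(a)
    buf *= 10 // buf
    a = size
    return m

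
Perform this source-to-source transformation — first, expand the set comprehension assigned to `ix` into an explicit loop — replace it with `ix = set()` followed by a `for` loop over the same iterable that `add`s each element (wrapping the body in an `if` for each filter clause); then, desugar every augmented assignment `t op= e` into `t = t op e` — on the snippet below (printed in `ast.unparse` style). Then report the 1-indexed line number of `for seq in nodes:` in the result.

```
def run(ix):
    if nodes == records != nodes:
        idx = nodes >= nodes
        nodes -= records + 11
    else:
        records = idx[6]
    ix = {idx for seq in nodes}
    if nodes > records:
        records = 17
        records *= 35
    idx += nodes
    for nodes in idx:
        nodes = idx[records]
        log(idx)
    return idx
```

Transformed code:
def run(ix):
    if nodes == records != nodes:
        idx = nodes >= nodes
        nodes = nodes - (records + 11)
    else:
        records = idx[6]
    ix = set()
    for seq in nodes:
        ix.add(idx)
    if nodes > records:
        records = 17
        records = records * 35
    idx = idx + nodes
    for nodes in idx:
        nodes = idx[records]
        log(idx)
    return idx

8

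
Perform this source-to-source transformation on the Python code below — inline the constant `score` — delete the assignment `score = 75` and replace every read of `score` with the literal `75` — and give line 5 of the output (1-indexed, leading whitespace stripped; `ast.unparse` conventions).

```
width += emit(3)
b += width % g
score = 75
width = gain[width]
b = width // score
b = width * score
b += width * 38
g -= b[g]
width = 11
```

b = width * 75

Transformed code:
width += emit(3)
b += width % g
width = gain[width]
b = width // 75
b = width * 75
b += width * 38
g -= b[g]
width = 11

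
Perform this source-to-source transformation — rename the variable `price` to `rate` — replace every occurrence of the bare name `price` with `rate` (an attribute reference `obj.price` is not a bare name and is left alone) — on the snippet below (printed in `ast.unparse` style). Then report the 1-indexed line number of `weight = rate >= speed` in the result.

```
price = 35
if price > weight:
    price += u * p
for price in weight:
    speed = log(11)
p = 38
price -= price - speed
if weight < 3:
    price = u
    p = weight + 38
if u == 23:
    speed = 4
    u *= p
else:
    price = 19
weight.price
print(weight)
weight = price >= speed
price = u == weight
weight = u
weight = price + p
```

18

Transformed code:
rate = 35
if rate > weight:
    rate += u * p
for rate in weight:
    speed = log(11)
p = 38
rate -= rate - speed
if weight < 3:
    rate = u
    p = weight + 38
if u == 23:
    speed = 4
    u *= p
else:
    rate = 19
weight.price
print(weight)
weight = rate >= speed
rate = u == weight
weight = u
weight = rate + p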